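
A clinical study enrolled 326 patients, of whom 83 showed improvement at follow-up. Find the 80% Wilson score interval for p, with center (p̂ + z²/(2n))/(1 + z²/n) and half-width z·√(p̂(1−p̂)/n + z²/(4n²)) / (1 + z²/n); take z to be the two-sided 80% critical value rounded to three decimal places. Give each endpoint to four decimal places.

p̂ = 83/326 = 0.25460; z = 1.282, so z² = 1.643524.
1 + z²/n = 1.005041.
Center = (0.25460 + 0.002521)/1.005041 = 0.25583.
Radicand: p̂(1−p̂)/n + z²/(4n²) = 0.000582146 + 0.000003866 = 0.000586012.
Half-width = z·√(radicand)/denom = 1.282·0.024208/1.005041 = 0.03088.
So the interval runs from 0.2250 to 0.2867.

(0.2250, 0.2867)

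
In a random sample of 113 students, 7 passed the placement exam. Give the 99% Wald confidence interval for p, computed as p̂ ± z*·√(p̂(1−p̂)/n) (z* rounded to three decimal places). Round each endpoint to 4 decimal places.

(0.0035, 0.1204)

The sample proportion is 7/113 = 0.06195.
SE(p̂) = √(0.06195·0.93805/113) = 0.022677.
z* = 2.576 at the 99% level.
Margin = 2.576·0.022677 = 0.05842.
So the interval runs from 0.0035 to 0.1204.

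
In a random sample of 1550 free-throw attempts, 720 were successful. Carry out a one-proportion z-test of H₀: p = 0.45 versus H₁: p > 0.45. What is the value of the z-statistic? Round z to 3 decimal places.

The sample proportion is 720/1550 = 0.46452.
Under H₀, SE = √(p₀(1−p₀)/n) = √(0.45·0.55/1550) = √0.000159677 = 0.012636.
z = (p̂ − p₀)/SE = (0.46452 − 0.45)/0.012636 = 1.149.

z = 1.149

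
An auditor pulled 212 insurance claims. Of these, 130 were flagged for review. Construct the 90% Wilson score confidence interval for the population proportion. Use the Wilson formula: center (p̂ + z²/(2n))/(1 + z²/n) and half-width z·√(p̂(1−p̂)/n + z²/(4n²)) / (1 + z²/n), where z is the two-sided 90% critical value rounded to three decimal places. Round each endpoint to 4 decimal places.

(0.5571, 0.6665)

p̂ = 130/212 = 0.61321; z = 1.645, so z² = 2.706025.
1 + z²/n = 1.012764.
Center = (0.61321 + 0.006382)/1.012764 = 0.61178.
Radicand: p̂(1−p̂)/n + z²/(4n²) = 0.001118793 + 0.000015052 = 0.001133845.
Half-width = 1.645·√0.001133845/1.012764 = 0.05469.
So the interval runs from 0.5571 to 0.6665.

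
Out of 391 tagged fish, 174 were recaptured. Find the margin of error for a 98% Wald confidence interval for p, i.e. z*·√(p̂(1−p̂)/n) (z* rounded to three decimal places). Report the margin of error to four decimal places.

ME = 0.0585

With x = 174 successes in n = 391, p̂ = 0.44501.
SE(p̂) = √(0.44501·0.55499/391) = 0.025133.
The 98% critical value is z* = 2.326.
So ME = 0.0585.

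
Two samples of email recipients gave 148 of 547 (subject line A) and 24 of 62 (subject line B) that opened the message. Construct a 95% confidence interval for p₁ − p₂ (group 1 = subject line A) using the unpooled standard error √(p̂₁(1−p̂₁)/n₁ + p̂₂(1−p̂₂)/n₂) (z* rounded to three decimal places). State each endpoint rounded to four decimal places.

p̂₁ = 0.27057, p̂₂ = 0.38710, so the observed difference is -0.11653.
SE = √(0.000360805 + 0.003826659) = √0.004187464 = 0.064711.
z* = 1.960 at the 95% level. Margin = 1.960·0.064711 = 0.12683.
So the interval runs from -0.2434 to 0.0103.

(-0.2434, 0.0103)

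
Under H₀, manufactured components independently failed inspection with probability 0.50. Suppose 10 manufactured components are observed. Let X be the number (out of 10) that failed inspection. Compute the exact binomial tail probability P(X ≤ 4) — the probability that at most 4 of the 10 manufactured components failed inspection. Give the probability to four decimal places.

P = 0.3770

X is binomial with n = 10 and p = 0.50.
P(X ≤ 4) = Σ_{j=0}^{4} C(10,j)·0.50^j·0.50^{10−j}.
= 0.000977 + 0.009766 + 0.043945 + 0.117188 + 0.205078 = 0.3770.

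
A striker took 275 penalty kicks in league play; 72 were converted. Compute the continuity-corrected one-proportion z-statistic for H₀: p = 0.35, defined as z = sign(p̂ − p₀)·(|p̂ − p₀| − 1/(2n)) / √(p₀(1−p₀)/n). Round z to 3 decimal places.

z = -3.003

Sample proportion p̂ = 72/275 = 0.26182. p̂ − p₀ = -0.088182.
Continuity correction 1/(2n) = 1/550 = 0.001818.
Corrected numerator: |-0.088182| − 0.001818 = 0.086364.
Under H₀, SE = √(p₀(1−p₀)/n) = √(0.35·0.65/275) = √0.000827273 = 0.028762.
z = −0.086364/0.028762 = -3.003.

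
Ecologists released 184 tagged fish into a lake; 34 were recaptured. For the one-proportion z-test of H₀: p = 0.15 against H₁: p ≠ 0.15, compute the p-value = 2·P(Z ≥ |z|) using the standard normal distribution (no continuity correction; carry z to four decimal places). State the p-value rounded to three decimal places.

p-value = 0.186

With x = 34 successes in n = 184, p̂ = 0.18478.
SE₀ = √(0.15·0.85/184) = 0.026324.
z = (p̂ − p₀)/SE = (34/184 − 0.15)/0.026324 ≈ 1.3213.
p-value = 2·P(Z ≥ |z|) with z = 1.3213 → 0.186.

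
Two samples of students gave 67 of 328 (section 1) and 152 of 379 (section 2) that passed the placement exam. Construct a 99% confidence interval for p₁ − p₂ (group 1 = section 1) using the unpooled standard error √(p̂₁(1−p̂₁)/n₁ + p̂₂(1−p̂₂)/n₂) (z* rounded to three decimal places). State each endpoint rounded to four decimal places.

p̂₁ = 67/328 = 0.20427, p̂₂ = 152/379 = 0.40106; p̂₁ − p̂₂ = -0.19679.
Unpooled SE = √(p̂₁(1−p̂₁)/n₁ + p̂₂(1−p̂₂)/n₂) = √(0.000495557 + 0.000633799) = 0.033606.
z* = 2.576 at the 99% level. Margin of error = 0.08657.
So the interval runs from -0.2834 to -0.1102.

(-0.2834, -0.1102)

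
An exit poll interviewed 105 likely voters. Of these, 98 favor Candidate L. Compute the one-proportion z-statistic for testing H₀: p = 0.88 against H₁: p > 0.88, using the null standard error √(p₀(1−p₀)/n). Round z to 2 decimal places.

z = 1.68

With x = 98 successes in n = 105, p̂ = 0.93333.
SE₀ = √(0.88·0.12/105) = 0.031713.
Test statistic: z = 0.05333/0.031713 = 1.68.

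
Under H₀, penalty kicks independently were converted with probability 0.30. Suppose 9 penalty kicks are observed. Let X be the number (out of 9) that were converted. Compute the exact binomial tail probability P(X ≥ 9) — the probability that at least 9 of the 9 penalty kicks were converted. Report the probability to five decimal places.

P = 0.00002

X is binomial with n = 9 and p = 0.30.
P(X ≥ 9) = C(9,9)·0.30^9·0.70^0.
= 0.000020 = 0.00002.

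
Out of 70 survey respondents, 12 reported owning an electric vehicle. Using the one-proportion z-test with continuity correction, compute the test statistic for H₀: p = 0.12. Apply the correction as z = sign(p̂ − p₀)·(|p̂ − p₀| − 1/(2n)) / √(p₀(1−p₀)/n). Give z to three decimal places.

p̂ = 12/70 = 0.17143. p̂ − p₀ = 0.051429.
1/(2n) = 0.007143.
Corrected numerator: |0.051429| − 0.007143 = 0.044286.
Under H₀, SE = √(p₀(1−p₀)/n) = √(0.12·0.88/70) = √0.001508571 = 0.038840.
z = (+)0.044286/0.038840 = 1.140.

z = 1.140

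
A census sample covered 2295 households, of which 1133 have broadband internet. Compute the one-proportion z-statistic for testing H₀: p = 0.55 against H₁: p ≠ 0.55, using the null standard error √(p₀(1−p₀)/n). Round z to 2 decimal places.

p̂ = 1133/2295 = 0.49368.
Null standard error: √(0.55·0.45/2295) = √0.000107843 = 0.010385.
z = (0.49368 − 0.55)/0.010385 = -0.05632/0.010385 = -5.42.

z = -5.42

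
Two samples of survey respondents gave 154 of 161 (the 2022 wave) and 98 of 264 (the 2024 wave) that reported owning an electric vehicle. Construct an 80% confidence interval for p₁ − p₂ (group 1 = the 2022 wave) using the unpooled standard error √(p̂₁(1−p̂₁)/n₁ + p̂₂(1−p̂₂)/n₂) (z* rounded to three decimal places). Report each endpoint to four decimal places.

(0.5420, 0.6286)

p̂₁ = 154/161 = 0.95652, p̂₂ = 98/264 = 0.37121; p̂₁ − p̂₂ = 0.58531.
SE = √(0.000258310 + 0.000884143) = √0.001142453 = 0.033800.
For 80% confidence, z* = 1.282. Margin = 1.282·0.033800 = 0.04333.
So the interval runs from 0.5420 to 0.6286.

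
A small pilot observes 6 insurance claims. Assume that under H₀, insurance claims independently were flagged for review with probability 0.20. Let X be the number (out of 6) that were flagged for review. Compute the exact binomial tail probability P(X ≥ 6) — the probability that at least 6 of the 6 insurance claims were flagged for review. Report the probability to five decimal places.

P = 0.00006

X ~ Binomial(n=6, p=0.20).
P(X ≥ 6) = C(6,6)·0.20^6·0.80^0.
= 0.000064 = 0.00006.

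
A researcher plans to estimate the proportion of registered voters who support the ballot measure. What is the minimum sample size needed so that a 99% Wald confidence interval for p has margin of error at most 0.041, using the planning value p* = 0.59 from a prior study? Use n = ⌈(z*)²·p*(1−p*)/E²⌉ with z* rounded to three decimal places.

z* = 2.576 at the 99% level.
p*(1−p*) = 0.59·0.41 = 0.2419.
(z*)²·p*(1−p*)/E² = 6.635776·0.2419/0.001681 = 954.904.
⌈954.904⌉ = 955.

n = 955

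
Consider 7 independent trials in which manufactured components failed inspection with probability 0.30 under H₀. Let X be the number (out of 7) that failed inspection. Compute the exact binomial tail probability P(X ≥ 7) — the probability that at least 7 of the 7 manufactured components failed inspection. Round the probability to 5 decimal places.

X ~ Binomial(n=7, p=0.30).
P(X ≥ 7) = C(7,7)·0.30^7·0.70^0.
= 0.000219 = 0.00022.

P = 0.00022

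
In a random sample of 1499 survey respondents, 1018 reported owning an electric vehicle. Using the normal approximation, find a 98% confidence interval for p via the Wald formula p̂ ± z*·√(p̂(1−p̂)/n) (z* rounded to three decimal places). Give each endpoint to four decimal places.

(0.6511, 0.7072)

With x = 1018 successes in n = 1499, p̂ = 0.67912.
SE = √(p̂(1−p̂)/n) = √(0.217916/1499) = 0.012057.
z* = 2.326 at the 98% level.
Margin = 2.326·0.012057 = 0.02804.
Interval: 0.67912 ± 0.02804 → (0.6511, 0.7072).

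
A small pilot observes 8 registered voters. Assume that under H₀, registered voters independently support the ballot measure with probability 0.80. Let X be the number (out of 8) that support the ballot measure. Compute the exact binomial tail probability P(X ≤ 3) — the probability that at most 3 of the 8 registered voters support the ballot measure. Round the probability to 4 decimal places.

X ~ Binomial(n=8, p=0.80).
P(X ≤ 3) = C(8,0)·0.80^0·0.20^8 + C(8,1)·0.80^1·0.20^7 + C(8,2)·0.80^2·0.20^6 + C(8,3)·0.80^3·0.20^5.
= 0.000003 + 0.000082 + 0.001147 + 0.009175 = 0.0104.

P = 0.0104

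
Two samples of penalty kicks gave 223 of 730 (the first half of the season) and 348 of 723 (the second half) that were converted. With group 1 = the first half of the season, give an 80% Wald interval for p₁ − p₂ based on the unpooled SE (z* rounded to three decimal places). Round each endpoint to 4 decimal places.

(-0.2082, -0.1435)

p̂₁ = 223/730 = 0.30548, p̂₂ = 348/723 = 0.48133; p̂₁ − p̂₂ = -0.17585.
SE = √(0.000290633 + 0.000345299) = √0.000635932 = 0.025218.
z* = 1.282 at the 80% level. Margin of error = 0.03233.
CI: -0.17585 ± 0.03233 = (-0.2082, -0.1435).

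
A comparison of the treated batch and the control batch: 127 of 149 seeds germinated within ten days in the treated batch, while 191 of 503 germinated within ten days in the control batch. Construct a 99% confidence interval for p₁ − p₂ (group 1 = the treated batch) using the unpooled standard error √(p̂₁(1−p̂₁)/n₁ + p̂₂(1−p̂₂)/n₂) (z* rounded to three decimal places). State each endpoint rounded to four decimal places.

p̂₁ = 127/149 = 0.85235, p̂₂ = 191/503 = 0.37972; p̂₁ − p̂₂ = 0.47263.
Unpooled SE = √(p̂₁(1−p̂₁)/n₁ + p̂₂(1−p̂₂)/n₂) = √(0.000844632 + 0.000468257) = 0.036234.
The 99% critical value is z* = 2.576. Margin = 2.576·0.036234 = 0.09334.
Interval: 0.47263 ± 0.09334 → (0.3793, 0.5660).

(0.3793, 0.5660)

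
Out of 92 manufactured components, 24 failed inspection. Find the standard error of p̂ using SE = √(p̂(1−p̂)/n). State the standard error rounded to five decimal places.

SE = 0.04578

p̂ = 24/92 = 0.26087.
p̂(1−p̂) = 0.192817.
SE = √(0.192817/92) = √0.002095837 = 0.04578.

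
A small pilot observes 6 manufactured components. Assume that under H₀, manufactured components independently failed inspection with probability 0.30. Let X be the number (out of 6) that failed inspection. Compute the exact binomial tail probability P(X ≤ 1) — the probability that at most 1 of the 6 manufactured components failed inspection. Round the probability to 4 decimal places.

X ~ Binomial(n=6, p=0.30).
P(X ≤ 1) = C(6,0)·0.30^0·0.70^6 + C(6,1)·0.30^1·0.70^5.
= 0.117649 + 0.302526 = 0.4202.

P = 0.4202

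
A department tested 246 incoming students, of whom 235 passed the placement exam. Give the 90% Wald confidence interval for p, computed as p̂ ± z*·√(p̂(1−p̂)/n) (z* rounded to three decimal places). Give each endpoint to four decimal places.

The sample proportion is 235/246 = 0.95528.
SE = √(p̂(1−p̂)/n) = √(0.042716/246) = 0.013177.
The 90% critical value is z* = 1.645.
Margin = 1.645·0.013177 = 0.02168.
CI: 0.95528 ± 0.02168 = (0.9336, 0.9770).

(0.9336, 0.9770)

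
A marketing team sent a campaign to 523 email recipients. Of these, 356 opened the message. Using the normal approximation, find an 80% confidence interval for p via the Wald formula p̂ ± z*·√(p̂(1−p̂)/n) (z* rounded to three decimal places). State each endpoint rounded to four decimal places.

(0.6546, 0.7068)

Sample proportion p̂ = 356/523 = 0.68069.
SE = √(p̂(1−p̂)/n) = √(0.217352/523) = 0.020386.
The 80% critical value is z* = 1.282.
Margin = 1.282·0.020386 = 0.02613.
CI: 0.68069 ± 0.02613 = (0.6546, 0.7068).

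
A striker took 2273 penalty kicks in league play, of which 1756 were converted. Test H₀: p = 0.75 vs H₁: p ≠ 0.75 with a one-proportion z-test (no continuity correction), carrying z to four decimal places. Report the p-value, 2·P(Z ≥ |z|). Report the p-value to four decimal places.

p-value = 0.0130

The sample proportion is 1756/2273 = 0.77255.
Under H₀, SE = √(p₀(1−p₀)/n) = √(0.75·0.25/2273) = √0.000082490 = 0.009082.
Test statistic (full precision, shown to 4 dp): z = (1756/2273 − 0.75)/SE₀ ≈ 2.4825.
From the standard normal, 2·P(Z ≥ |z|) = 0.0130.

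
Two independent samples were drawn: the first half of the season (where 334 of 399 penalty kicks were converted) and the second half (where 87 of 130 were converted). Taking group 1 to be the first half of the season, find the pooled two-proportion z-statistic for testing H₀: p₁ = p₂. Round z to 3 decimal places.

Sample proportions: p̂₁ = 334/399 = 0.83709 and p̂₂ = 87/130 = 0.66923.
Pooling: p̂ = 421/529 = 0.79584.
Pooled SE = √[0.1624780·0.01019857] ≈ 0.040707.
z = 0.16786/0.040707 = 4.124.

z = 4.124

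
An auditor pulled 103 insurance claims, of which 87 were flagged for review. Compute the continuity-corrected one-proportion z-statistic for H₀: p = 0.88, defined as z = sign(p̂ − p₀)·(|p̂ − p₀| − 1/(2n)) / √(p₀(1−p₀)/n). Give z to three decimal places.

z = -0.952

With x = 87 successes in n = 103, p̂ = 0.84466. p̂ − p₀ = -0.035340.
1/(2n) = 0.004854.
Corrected numerator: |-0.035340| − 0.004854 = 0.030486.
Under H₀, SE = √(p₀(1−p₀)/n) = √(0.88·0.12/103) = √0.001025243 = 0.032019.
z = −0.030486/0.032019 = -0.952.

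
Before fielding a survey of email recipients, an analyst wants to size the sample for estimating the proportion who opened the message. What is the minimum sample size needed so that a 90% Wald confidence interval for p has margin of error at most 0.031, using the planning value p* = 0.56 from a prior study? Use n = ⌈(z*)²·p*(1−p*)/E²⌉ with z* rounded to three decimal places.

The 90% critical value is z* = 1.645.
p*(1−p*) = 0.56·0.44 = 0.2464.
(z*)²·p*(1−p*)/E² = 2.706025·0.2464/0.000961 = 693.824.
⌈693.824⌉ = 694.

n = 694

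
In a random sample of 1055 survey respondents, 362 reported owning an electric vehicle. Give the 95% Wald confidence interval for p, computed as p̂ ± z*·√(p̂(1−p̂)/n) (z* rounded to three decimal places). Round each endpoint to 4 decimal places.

p̂ = 362/1055 = 0.34313.
SE(p̂) = √(0.34313·0.65687/1055) = 0.014616.
z* = 1.960 at the 95% level.
Margin = 1.960·0.014616 = 0.02865.
CI: 0.34313 ± 0.02865 = (0.3145, 0.3718).

(0.3145, 0.3718)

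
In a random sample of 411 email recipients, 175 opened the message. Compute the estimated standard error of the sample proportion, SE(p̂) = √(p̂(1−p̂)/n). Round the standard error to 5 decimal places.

SE = 0.02439

p̂ = 175/411 = 0.42579.
p̂(1−p̂) = 0.244493.
SE = √(0.244493/411) = 0.02439.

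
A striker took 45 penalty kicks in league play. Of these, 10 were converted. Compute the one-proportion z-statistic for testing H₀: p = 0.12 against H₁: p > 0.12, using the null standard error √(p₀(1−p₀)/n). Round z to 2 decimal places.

z = 2.11

The sample proportion is 10/45 = 0.22222.
Null standard error: √(0.12·0.88/45) = √0.002346667 = 0.048442.
Test statistic: z = 0.10222/0.048442 = 2.11.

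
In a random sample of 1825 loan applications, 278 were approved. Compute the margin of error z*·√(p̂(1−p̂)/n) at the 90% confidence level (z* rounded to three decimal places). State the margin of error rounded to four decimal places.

With x = 278 successes in n = 1825, p̂ = 0.15233.
SE(p̂) = √(0.15233·0.84767/1825) = 0.008411.
The 90% critical value is z* = 1.645.
ME = 1.645·0.008411 = 0.0138.

ME = 0.0138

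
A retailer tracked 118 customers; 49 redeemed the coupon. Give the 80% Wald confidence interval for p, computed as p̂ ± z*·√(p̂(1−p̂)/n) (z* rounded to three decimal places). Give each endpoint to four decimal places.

(0.3571, 0.4734)

The sample proportion is 49/118 = 0.41525.
Standard error of p̂: √(0.242818/118) = √0.002057781 = 0.045363.
The 80% critical value is z* = 1.282.
Margin = 1.282·0.045363 = 0.05816.
So the interval runs from 0.3571 to 0.4734.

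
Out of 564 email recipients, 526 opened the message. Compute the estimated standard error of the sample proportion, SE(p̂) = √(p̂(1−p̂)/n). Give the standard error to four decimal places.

SE = 0.0106

The sample proportion is 526/564 = 0.93262.
p̂(1−p̂) = 0.062840.
Dividing by n and taking the root: √0.000111418 = 0.0106.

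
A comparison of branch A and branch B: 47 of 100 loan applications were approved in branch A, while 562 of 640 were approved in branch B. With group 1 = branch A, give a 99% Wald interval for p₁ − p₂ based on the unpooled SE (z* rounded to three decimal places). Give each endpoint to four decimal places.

(-0.5409, -0.2753)

p̂₁ = 0.47000, p̂₂ = 0.87813, so the observed difference is -0.40813.
Unpooled SE = √(p̂₁(1−p̂₁)/n₁ + p̂₂(1−p̂₂)/n₂) = √(0.002491000 + 0.000167221) = 0.051558.
The 99% critical value is z* = 2.576. Margin of error = 0.13281.
CI: -0.40813 ± 0.13281 = (-0.5409, -0.2753).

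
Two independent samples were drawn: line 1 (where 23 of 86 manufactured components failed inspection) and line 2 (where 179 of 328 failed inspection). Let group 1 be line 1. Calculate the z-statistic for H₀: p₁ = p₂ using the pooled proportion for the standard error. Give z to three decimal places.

p̂₁ = 23/86 = 0.26744, p̂₂ = 179/328 = 0.54573.
Pooled p̂ = (23+179)/(86+328) = 202/414 = 0.48792.
SE = √[p̂(1−p̂)(1/n₁+1/n₂)] = √[0.48792·0.51208·(1/86+1/328)] ≈ 0.060556.
z = (p̂₁ − p̂₂)/SE = (0.26744 − 0.54573)/0.060556 = -0.27829/0.060556 = -4.596.

z = -4.596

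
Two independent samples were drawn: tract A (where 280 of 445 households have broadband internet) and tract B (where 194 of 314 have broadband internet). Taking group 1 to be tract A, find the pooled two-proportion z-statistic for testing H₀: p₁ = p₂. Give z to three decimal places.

Sample proportions: p̂₁ = 280/445 = 0.62921 and p̂₂ = 194/314 = 0.61783.
Pooled p̂ = (280+194)/(445+314) = 474/759 = 0.62451.
Pooled SE = √[0.2344983·0.00543190] ≈ 0.035690.
z = 0.01138/0.035690 = 0.319.

z = 0.319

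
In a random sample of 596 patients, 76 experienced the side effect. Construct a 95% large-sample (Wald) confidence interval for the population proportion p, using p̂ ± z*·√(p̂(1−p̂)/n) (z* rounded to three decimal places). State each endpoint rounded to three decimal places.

(0.101, 0.154)

p̂ = 76/596 = 0.12752.
SE = √(p̂(1−p̂)/n) = √(0.111256/596) = 0.013663.
The 95% critical value is z* = 1.960.
Margin of error: 1.960 × 0.013663 = 0.02678.
CI: 0.12752 ± 0.02678 = (0.101, 0.154).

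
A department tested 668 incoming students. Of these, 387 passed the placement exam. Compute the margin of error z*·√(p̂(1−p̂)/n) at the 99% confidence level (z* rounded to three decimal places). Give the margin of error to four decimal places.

ME = 0.0492

Sample proportion p̂ = 387/668 = 0.57934.
Standard error of p̂: √(0.243705/668) = √0.000364828 = 0.019100.
z* = 2.576 at the 99% level.
So ME = 0.0492.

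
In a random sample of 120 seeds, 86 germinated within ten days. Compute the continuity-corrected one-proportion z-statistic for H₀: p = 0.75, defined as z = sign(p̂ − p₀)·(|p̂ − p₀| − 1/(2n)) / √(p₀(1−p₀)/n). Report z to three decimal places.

With x = 86 successes in n = 120, p̂ = 0.71667. p̂ − p₀ = -0.033333.
Continuity correction 1/(2n) = 1/240 = 0.004167.
Corrected numerator: |-0.033333| − 0.004167 = 0.029166.
SE₀ = √(0.75·0.25/120) = 0.039528.
z = (−)0.029166/0.039528 = -0.738.

z = -0.738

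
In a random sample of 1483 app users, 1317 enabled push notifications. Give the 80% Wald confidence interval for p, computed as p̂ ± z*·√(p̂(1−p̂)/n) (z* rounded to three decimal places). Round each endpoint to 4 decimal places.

(0.8776, 0.8986)

The sample proportion is 1317/1483 = 0.88806.
Standard error of p̂: √(0.099406/1483) = √0.000067030 = 0.008187.
z* = 1.282 at the 80% level.
Margin of error: 1.282 × 0.008187 = 0.01050.
So the interval runs from 0.8776 to 0.8986.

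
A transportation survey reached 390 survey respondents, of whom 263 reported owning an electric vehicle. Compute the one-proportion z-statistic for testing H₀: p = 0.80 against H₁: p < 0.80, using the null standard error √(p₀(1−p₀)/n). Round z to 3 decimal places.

The sample proportion is 263/390 = 0.67436.
SE₀ = √(0.80·0.20/390) = 0.020255.
Test statistic: z = -0.12564/0.020255 = -6.203.

z = -6.203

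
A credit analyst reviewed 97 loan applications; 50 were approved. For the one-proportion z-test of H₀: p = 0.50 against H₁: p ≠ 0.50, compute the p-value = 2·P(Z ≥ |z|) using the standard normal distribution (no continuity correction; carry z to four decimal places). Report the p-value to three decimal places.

Sample proportion p̂ = 50/97 = 0.51546.
Null standard error: √(0.50·0.50/97) = √0.002577320 = 0.050767.
Test statistic (full precision, shown to 4 dp): z = (50/97 − 0.50)/SE₀ ≈ 0.3046.
From the standard normal, 2·P(Z ≥ |z|) = 0.761.

p-value = 0.761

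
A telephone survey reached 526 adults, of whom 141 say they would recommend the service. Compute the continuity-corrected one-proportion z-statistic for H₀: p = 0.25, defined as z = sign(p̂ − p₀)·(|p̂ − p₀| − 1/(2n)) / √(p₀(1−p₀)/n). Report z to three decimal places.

z = 0.906

The sample proportion is 141/526 = 0.26806. p̂ − p₀ = 0.018061.
1/(2n) = 0.000951.
Corrected numerator: |0.018061| − 0.000951 = 0.017110.
Under H₀, SE = √(p₀(1−p₀)/n) = √(0.25·0.75/526) = √0.000356464 = 0.018880.
z = +0.017110/0.018880 = 0.906.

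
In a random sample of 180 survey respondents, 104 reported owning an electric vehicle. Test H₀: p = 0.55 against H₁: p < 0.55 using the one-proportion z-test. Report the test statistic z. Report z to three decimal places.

The sample proportion is 104/180 = 0.57778.
Null standard error: √(0.55·0.45/180) = √0.001375000 = 0.037081.
z = (0.57778 − 0.55)/0.037081 = 0.02778/0.037081 = 0.749.

z = 0.749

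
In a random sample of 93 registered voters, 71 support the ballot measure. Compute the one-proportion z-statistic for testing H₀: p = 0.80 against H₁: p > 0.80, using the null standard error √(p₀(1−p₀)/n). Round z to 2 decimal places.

z = -0.88

Sample proportion p̂ = 71/93 = 0.76344.
Under H₀, SE = √(p₀(1−p₀)/n) = √(0.80·0.20/93) = √0.001720430 = 0.041478.
z = (p̂ − p₀)/SE = (0.76344 − 0.80)/0.041478 = -0.88.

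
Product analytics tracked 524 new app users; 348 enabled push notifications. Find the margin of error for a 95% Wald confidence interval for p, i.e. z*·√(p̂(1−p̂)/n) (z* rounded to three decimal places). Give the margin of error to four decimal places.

ME = 0.0404

p̂ = 348/524 = 0.66412.
SE(p̂) = √(0.66412·0.33588/524) = 0.020632.
z* = 1.960 at the 95% level.
ME = 1.960·0.020632 = 0.0404.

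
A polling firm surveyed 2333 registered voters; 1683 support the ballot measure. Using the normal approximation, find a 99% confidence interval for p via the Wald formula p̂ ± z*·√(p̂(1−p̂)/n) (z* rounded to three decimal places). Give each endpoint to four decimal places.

(0.6975, 0.7453)

The sample proportion is 1683/2333 = 0.72139.
Standard error of p̂: √(0.200987/2333) = √0.000086150 = 0.009282.
z* = 2.576 at the 99% level.
Margin of error: 2.576 × 0.009282 = 0.02391.
So the interval runs from 0.6975 to 0.7453.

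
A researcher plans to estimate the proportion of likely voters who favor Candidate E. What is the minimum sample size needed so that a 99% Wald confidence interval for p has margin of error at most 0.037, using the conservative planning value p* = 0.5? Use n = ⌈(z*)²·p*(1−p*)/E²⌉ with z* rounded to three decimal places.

n = 1212

z* = 2.576 at the 99% level.
p*(1−p*) = 0.2500.
(z*)²·p*(1−p*)/E² = 6.635776·0.2500/0.001369 = 1211.793.
⌈1211.793⌉ = 1212.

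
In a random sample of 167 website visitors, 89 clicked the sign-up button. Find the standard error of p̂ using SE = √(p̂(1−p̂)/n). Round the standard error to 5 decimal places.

SE = 0.03861

The sample proportion is 89/167 = 0.53293.
p̂(1−p̂) = 0.53293·0.46707 = 0.248916.
SE = √(0.248916/167) = √0.001490515 = 0.03861.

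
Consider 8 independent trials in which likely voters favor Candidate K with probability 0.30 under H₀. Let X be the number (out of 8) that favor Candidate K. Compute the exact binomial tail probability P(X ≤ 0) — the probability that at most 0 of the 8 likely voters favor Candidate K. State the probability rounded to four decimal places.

X ~ Binomial(n=8, p=0.30).
P(X ≤ 0) = C(8,0)·0.30^0·0.70^8.
= 0.057648 = 0.0576.

P = 0.0576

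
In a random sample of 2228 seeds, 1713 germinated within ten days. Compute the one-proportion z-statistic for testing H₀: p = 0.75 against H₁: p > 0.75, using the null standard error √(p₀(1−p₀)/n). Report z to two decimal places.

Sample proportion p̂ = 1713/2228 = 0.76885.
SE₀ = √(0.75·0.25/2228) = 0.009174.
Test statistic: z = 0.01885/0.009174 = 2.05.

z = 2.05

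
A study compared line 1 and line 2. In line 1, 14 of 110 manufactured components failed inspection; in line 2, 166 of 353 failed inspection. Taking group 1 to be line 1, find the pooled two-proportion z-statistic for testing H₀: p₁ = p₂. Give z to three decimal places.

z = -6.443

Sample proportions: p̂₁ = 14/110 = 0.12727 and p̂₂ = 166/353 = 0.47025.
Pooled p̂ = (14+166)/(110+353) = 180/463 = 0.38877.
Pooled SE = √[0.2376276·0.01192377] ≈ 0.053230.
z = (p̂₁ − p̂₂)/SE = (0.12727 − 0.47025)/0.053230 = -0.34298/0.053230 = -6.443.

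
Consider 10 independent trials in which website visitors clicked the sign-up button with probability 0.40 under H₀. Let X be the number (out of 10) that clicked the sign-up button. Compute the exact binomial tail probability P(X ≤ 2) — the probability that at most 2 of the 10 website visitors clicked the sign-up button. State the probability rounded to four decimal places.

P = 0.1673

X is binomial with n = 10 and p = 0.40.
P(X ≤ 2) = C(10,0)·0.40^0·0.60^10 + C(10,1)·0.40^1·0.60^9 + C(10,2)·0.40^2·0.60^8.
= 0.006047 + 0.040311 + 0.120932 = 0.1673.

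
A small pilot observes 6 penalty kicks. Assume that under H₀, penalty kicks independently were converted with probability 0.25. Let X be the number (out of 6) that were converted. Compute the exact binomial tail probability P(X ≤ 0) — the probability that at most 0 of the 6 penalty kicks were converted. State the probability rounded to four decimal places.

X is binomial with n = 6 and p = 0.25.
P(X ≤ 0) = C(6,0)·0.25^0·0.75^6.
= 0.177979 = 0.1780.

P = 0.1780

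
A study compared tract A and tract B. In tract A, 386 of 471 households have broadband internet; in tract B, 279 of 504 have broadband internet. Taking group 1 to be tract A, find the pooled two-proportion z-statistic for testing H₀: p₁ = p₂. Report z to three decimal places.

z = 8.912

p̂₁ = 386/471 = 0.81953, p̂₂ = 279/504 = 0.55357.
Pooling: p̂ = 665/975 = 0.68205.
Pooled SE = √[0.2168573·0.00410727] ≈ 0.029844.
z = (p̂₁ − p̂₂)/SE = (0.81953 − 0.55357)/0.029844 = 0.26596/0.029844 = 8.912.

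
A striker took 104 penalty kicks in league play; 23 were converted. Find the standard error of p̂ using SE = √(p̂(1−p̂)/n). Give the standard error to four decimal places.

Sample proportion p̂ = 23/104 = 0.22115.
p̂(1−p̂) = 0.22115·0.77885 = 0.172243.
SE = √(0.172243/104) = 0.0407.

SE = 0.0407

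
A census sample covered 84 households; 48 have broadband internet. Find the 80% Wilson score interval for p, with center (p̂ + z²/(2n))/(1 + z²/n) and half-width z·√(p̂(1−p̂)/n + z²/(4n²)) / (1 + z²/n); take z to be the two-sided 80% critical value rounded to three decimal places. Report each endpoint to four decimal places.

(0.5015, 0.6386)

p̂ = 48/84 = 0.57143; z = 1.282, so z² = 1.643524.
Denominator 1 + z²/n = 1 + 1.643524/84 = 1.019566.
Adjusted center: (0.57143 + z²/(2n))/1.019566 = 0.57006.
Radicand: p̂(1−p̂)/n + z²/(4n²) = 0.002915452 + 0.000058231 = 0.002973683.
Half-width = 1.282·√0.002973683/1.019566 = 0.06857.
CI: 0.57006 ± 0.06857 = (0.5015, 0.6386).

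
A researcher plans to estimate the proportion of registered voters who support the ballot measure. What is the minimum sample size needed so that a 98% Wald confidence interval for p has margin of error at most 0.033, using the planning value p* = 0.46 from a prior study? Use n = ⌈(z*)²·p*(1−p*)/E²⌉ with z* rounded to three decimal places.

z* = 2.326 at the 98% level.
p*(1−p*) = 0.46·0.54 = 0.2484.
Required n before rounding: 5.410276 × 0.2484 / 0.033² = 1234.079.
Rounding up, n = 1235.

n = 1235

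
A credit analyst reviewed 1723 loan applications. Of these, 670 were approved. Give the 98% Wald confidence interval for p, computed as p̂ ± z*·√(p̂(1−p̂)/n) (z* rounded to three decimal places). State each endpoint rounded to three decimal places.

(0.362, 0.416)

The sample proportion is 670/1723 = 0.38886.
Standard error of p̂: √(0.237647/1723) = √0.000137926 = 0.011744.
The 98% critical value is z* = 2.326.
Margin = 2.326·0.011744 = 0.02732.
Interval: 0.38886 ± 0.02732 → (0.362, 0.416).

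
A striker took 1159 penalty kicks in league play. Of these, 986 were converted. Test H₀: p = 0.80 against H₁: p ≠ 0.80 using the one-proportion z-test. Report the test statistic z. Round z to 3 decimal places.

p̂ = 986/1159 = 0.85073.
Under H₀, SE = √(p₀(1−p₀)/n) = √(0.80·0.20/1159) = √0.000138050 = 0.011749.
Test statistic: z = 0.05073/0.011749 = 4.318.

z = 4.318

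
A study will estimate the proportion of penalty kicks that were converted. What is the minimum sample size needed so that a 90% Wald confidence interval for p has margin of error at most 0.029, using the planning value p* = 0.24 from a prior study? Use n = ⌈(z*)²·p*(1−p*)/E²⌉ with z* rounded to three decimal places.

n = 587

The 90% critical value is z* = 1.645.
p*(1−p*) = 0.24·0.76 = 0.1824.
Required n before rounding: 2.706025 × 0.1824 / 0.029² = 586.895.
Rounding up, n = 587.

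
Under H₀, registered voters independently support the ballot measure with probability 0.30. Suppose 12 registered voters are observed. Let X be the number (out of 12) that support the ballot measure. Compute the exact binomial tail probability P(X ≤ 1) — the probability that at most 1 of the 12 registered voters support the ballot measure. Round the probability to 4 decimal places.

P = 0.0850

X ~ Binomial(n=12, p=0.30).
P(X ≤ 1) = C(12,0)·0.30^0·0.70^12 + C(12,1)·0.30^1·0.70^11.
= 0.013841 + 0.071184 = 0.0850.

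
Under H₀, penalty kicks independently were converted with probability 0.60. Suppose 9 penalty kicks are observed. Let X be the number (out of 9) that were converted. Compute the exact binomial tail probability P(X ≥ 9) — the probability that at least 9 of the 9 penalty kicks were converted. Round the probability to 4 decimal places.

P = 0.0101

X ~ Binomial(n=9, p=0.60).
P(X ≥ 9) = C(9,9)·0.60^9·0.40^0.
= 0.010078 = 0.0101.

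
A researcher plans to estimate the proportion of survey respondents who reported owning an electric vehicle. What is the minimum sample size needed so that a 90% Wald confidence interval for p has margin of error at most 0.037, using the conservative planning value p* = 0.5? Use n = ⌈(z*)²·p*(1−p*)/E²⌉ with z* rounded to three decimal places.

For 90% confidence, z* = 1.645.
p*(1−p*) = 0.50·0.50 = 0.2500.
Required n before rounding: 2.706025 × 0.2500 / 0.037² = 494.161.
⌈494.161⌉ = 495.

n = 495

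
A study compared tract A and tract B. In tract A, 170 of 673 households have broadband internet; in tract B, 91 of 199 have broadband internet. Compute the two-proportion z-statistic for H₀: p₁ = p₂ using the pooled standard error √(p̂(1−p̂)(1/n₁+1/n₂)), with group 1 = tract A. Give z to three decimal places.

z = -5.539

Sample proportions: p̂₁ = 170/673 = 0.25260 and p̂₂ = 91/199 = 0.45729.
Pooling: p̂ = 261/872 = 0.29931.
Pooled SE = √[0.2097243·0.00651101] ≈ 0.036953.
z = (p̂₁ − p̂₂)/SE = (0.25260 − 0.45729)/0.036953 = -0.20469/0.036953 = -5.539.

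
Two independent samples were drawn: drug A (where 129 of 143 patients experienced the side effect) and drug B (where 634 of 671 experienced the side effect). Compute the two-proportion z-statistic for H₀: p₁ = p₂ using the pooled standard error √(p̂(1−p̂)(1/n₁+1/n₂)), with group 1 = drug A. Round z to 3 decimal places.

Sample proportions: p̂₁ = 129/143 = 0.90210 and p̂₂ = 634/671 = 0.94486.
Pooling: p̂ = 763/814 = 0.93735.
Pooled SE = √[0.0587281·0.00848332] ≈ 0.022321.
z = -0.04276/0.022321 = -1.916.

z = -1.916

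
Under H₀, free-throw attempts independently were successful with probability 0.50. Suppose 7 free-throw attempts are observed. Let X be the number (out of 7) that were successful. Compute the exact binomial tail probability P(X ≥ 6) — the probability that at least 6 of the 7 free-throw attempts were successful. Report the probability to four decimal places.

P = 0.0625

X ~ Binomial(n=7, p=0.50).
P(X ≥ 6) = C(7,6)·0.50^6·0.50^1 + C(7,7)·0.50^7·0.50^0.
= 0.054688 + 0.007812 = 0.0625.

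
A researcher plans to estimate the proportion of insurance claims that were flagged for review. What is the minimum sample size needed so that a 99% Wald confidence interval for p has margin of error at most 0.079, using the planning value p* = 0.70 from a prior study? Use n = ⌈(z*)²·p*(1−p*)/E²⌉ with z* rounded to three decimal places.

n = 224

z* = 2.576 at the 99% level.
p*(1−p*) = 0.2100.
Required n before rounding: 6.635776 × 0.2100 / 0.079² = 223.284.
⌈223.284⌉ = 224.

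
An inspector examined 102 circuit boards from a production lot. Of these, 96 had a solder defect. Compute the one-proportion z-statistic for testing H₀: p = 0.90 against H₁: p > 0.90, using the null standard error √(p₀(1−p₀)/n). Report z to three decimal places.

z = 1.386

With x = 96 successes in n = 102, p̂ = 0.94118.
Under H₀, SE = √(p₀(1−p₀)/n) = √(0.90·0.10/102) = √0.000882353 = 0.029704.
Test statistic: z = 0.04118/0.029704 = 1.386.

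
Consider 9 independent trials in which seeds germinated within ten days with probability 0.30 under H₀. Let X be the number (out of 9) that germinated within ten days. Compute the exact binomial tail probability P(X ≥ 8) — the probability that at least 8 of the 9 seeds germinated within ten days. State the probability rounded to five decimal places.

P = 0.00043

X is binomial with n = 9 and p = 0.30.
P(X ≥ 8) = C(9,8)·0.30^8·0.70^1 + C(9,9)·0.30^9·0.70^0.
= 0.000413 + 0.000020 = 0.00043.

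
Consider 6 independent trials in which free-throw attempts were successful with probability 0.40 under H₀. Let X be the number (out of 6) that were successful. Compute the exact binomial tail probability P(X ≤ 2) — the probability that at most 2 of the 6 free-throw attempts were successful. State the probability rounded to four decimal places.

P = 0.5443

X is binomial with n = 6 and p = 0.40.
P(X ≤ 2) = C(6,0)·0.40^0·0.60^6 + C(6,1)·0.40^1·0.60^5 + C(6,2)·0.40^2·0.60^4.
= 0.046656 + 0.186624 + 0.311040 = 0.5443.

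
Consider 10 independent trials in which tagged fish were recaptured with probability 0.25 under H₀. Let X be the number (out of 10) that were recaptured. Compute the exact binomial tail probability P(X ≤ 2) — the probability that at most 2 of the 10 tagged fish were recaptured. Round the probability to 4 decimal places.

X is binomial with n = 10 and p = 0.25.
P(X ≤ 2) = C(10,0)·0.25^0·0.75^10 + C(10,1)·0.25^1·0.75^9 + C(10,2)·0.25^2·0.75^8.
= 0.056314 + 0.187712 + 0.281568 = 0.5256.

P = 0.5256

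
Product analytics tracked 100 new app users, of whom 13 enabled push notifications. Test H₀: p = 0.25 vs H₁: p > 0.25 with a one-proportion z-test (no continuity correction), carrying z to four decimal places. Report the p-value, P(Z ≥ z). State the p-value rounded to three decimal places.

p-value = 0.997

p̂ = 13/100 = 0.13000.
Under H₀, SE = √(p₀(1−p₀)/n) = √(0.25·0.75/100) = √0.001875000 = 0.043301.
Test statistic (full precision, shown to 4 dp): z = (13/100 − 0.25)/SE₀ ≈ -2.7713.
From the standard normal, P(Z ≥ z) = 0.997.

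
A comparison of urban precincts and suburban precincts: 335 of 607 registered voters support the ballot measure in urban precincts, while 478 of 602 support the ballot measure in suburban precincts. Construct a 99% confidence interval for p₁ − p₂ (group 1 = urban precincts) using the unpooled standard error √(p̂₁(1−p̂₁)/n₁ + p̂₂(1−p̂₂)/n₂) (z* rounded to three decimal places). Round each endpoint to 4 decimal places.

(-0.3093, -0.1750)

p̂₁ = 335/607 = 0.55189, p̂₂ = 478/602 = 0.79402; p̂₁ − p̂₂ = -0.24213.
SE = √(0.000407425 + 0.000271682) = √0.000679107 = 0.026060.
z* = 2.576 at the 99% level. Margin of error = 0.06713.
So the interval runs from -0.3093 to -0.1750.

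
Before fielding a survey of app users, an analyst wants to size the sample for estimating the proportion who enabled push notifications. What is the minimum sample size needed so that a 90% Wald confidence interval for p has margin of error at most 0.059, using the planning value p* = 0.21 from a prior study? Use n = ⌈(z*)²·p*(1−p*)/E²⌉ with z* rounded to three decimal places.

n = 129

The 90% critical value is z* = 1.645.
p*(1−p*) = 0.1659.
(z*)²·p*(1−p*)/E² = 2.706025·0.1659/0.003481 = 128.966.
⌈128.966⌉ = 129.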